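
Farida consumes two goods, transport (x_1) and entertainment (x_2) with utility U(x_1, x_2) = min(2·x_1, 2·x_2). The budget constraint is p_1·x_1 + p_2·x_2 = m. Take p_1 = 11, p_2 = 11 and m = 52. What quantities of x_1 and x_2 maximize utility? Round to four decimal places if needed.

x_1* = 2.3636, x_2* = 2.3636

Leontief preferences: the optimum is at the kink where x_1/2 = x_2/2, i.e. x_2 = x_1.
Budget: p_1·x_1 + p_2·x_1 = m, so (2·p_1 + 2·p_2)·x_1 = 2·m.
Demand: x_1*(p_1,p_2,m) = 2·m/(2·p_1 + 2·p_2), x_2* = 2·m/(2·p_1 + 2·p_2).
Here 2·11 + 2·11 = 44, giving x_1* = 2.3636 and x_2* = 2.3636.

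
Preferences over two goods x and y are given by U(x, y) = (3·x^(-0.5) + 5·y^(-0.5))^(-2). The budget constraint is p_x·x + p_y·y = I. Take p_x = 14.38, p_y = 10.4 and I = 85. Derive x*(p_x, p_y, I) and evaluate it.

x* = 2.6134

MRS = MU_x/MU_y = (3/5)·(y/x)^(1.5). Set equal to p_x/p_y.
Solve for the ratio: y/x = [(5/3)·p_x/p_y]^(2/3).
With the ratio pinned down, the budget gives x* = I/(p_x + p_y·(y/x)) and y* = (y/x)·x*.
Numerically y/x = 1.744682, so x* = 85/(14.38 + 10.4·1.744682) = 2.6134.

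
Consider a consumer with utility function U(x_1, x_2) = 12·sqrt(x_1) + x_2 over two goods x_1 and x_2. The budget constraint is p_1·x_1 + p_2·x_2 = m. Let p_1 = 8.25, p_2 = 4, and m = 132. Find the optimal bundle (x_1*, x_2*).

Solve: √x_1 = 6·p_2/p_1, so x_1*(p_1,p_2) = (6·p_2/p_1)², and x_2* = (m − p_1·x_1*)/p_2.
Plugging in: x_1* = (6·4/8.25)² = 8.4628, x_2* = 15.5455.

x_1* = 8.4628, x_2* = 15.5455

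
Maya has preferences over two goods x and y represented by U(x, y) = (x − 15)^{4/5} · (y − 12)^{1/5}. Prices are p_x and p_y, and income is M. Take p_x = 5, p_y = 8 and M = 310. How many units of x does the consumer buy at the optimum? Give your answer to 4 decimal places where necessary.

After buying the subsistence bundle (15, 12), a share 0.8 of the remaining income goes to x: x* = 15 + 0.8·(M − 15p_x − 12p_y)/p_x.
Discretionary income = 310 − 15·5 − 12·8 = 139; x* = 15 + 0.8·139/5 = 37.24.

x* = 37.24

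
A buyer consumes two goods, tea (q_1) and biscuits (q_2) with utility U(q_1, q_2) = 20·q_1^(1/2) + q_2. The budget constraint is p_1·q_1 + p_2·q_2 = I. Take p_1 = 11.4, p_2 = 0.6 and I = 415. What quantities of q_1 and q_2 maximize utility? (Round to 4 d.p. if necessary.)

Set MRS = p_1/p_2: 10·q_1^(−1/2) = p_1/p_2.
Solve: √q_1 = 10·p_2/p_1, so q_1*(p_1,p_2) = (10·p_2/p_1)², and q_2* = (I − p_1·q_1*)/p_2.
Plugging in: q_1* = (10·0.6/11.4)² = 0.277, q_2* = 686.4035.

q_1* = 0.277, q_2* = 686.4035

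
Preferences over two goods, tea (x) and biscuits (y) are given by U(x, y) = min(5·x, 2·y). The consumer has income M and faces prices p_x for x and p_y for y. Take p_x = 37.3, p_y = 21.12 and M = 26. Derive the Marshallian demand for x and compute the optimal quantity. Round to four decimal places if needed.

x* = 0.2886

Here 2·37.3 + 5·21.12 = 180.2, giving x* = 0.2886.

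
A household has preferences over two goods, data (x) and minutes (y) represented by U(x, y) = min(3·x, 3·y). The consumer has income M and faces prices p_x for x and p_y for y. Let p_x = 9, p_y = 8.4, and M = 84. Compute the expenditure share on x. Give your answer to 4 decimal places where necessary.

Demand: x*(p_x,p_y,M) = 3·M/(3·p_x + 3·p_y), y* = 3·M/(3·p_x + 3·p_y).
Here 3·9 + 3·8.4 = 52.2, giving x* = 4.8276 and y* = 4.8276.
Expenditure on x: 9·4.8276 = 43.4483; share = 0.5172.

share on x = 0.5172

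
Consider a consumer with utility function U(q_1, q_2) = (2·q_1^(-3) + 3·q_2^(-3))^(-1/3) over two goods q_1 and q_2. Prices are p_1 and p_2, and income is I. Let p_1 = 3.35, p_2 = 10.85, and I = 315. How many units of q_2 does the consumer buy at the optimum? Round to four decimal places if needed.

q_2* = 21.1255

With the ratio pinned down, the budget gives q_1* = I/(p_1 + p_2·(q_2/q_1)) and q_2* = (q_2/q_1)·q_1*.
Numerically q_2/q_1 = 0.824948, so q_1* = 315/(3.35 + 10.85·0.824948) = 25.6083 and q_2* = 0.824948·25.6083 = 21.1255.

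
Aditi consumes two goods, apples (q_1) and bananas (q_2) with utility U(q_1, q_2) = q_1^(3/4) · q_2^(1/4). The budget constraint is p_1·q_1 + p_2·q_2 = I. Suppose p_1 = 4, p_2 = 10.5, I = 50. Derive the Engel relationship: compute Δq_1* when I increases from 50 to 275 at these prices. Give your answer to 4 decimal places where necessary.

Δq_1* = 42.1875

MU_q_1/MU_q_2 = (0.75·q_2)/(0.25·q_1); tangency sets this equal to p_1/p_2.
Rearranging, p_2·q_2 = (1/3)·p_1·q_1. Substituting into the budget gives p_1·q_1·(1 + (1/3)) = I.
Demand: q_1*(p_1,p_2,I) = 0.75·I/p_1 and q_2* = 0.25·I/p_2.
At p_1=4, p_2=10.5, I=50: q_1* = 0.75·50/4 = 9.375.
At I' = 275: q_1* = 51.5625. Change: 51.5625 − 9.375 = 42.1875.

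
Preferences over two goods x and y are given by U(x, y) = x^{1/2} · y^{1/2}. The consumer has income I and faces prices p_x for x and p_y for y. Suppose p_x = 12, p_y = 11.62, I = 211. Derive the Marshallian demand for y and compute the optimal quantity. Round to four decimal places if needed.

y* = 9.0792

Tangency: MRS = y/x = p_x/p_y.
So 0.5·p_y·y = 0.5·p_x·x; combined with the budget, a share 0.5 of income goes to x.
Demand: x*(p_x,p_y,I) = 0.5·I/p_x and y* = 0.5·I/p_y.
At p_x=12, p_y=11.62, I=211: y* = 0.5·211/11.62 = 9.0792.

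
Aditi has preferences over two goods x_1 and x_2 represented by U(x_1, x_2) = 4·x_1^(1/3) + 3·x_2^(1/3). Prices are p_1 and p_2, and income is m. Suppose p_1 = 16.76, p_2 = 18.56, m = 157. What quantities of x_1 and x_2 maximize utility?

From the CES first-order condition, (4/3)·(x_2/x_1)^(2/3) = p_1/p_2.
Solve for the ratio: x_2/x_1 = [(3/4)·p_1/p_2]^(1.5).
Substitute x_2 = (x_2/x_1)·x_1 into the budget: x_1* = m/(p_1 + p_2·(x_2/x_1)).
Numerically x_2/x_1 = 0.55736, so x_1* = 157/(16.76 + 18.56·0.55736) = 5.7924 and x_2* = 0.55736·5.7924 = 3.2284.

x_1* = 5.7924, x_2* = 3.2284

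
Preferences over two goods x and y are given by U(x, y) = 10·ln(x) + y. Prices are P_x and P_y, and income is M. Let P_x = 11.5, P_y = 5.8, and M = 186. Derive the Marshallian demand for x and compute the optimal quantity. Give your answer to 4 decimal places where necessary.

x* = 5.0435

MU_x = 10/x, MU_y = 1. Tangency: 10/x = P_x/P_y.
So x*(P_x,P_y) = 10·P_y/P_x, independent of income; and y* = (M − 10·P_y)/P_y.
At the given prices: x* = 10·5.8/11.5 = 5.0435.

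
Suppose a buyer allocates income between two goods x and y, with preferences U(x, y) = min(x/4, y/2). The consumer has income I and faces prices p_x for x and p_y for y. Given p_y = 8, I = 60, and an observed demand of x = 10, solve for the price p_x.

Leontief preferences: the optimum is at the kink where x/4 = y/2, i.e. y = (1/2)·x.
Budget: p_x·x + p_y·(1/2)·x = I, so (4·p_x + 2·p_y)·x = 4·I.
Demand: x*(p_x,p_y,I) = 4·I/(4·p_x + 2·p_y), y* = 2·I/(4·p_x + 2·p_y).
Set x* = 10 in the demand function and solve for p_x: p_x = 2.

p_x = 2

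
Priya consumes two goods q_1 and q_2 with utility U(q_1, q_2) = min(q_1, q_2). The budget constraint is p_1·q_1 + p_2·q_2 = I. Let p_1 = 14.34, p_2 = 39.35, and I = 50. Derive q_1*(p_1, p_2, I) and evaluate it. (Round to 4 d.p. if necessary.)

q_1* = 0.9313

Demand: q_1*(p_1,p_2,I) = I/(p_1 + p_2), q_2* = I/(p_1 + p_2).
Here 14.34 + 39.35 = 53.69, giving q_1* = 0.9313.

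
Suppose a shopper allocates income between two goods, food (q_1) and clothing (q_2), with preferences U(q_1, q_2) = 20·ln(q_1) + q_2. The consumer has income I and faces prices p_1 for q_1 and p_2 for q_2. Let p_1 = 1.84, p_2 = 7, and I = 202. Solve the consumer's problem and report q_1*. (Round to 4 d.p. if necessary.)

MU_q_1 = 20/q_1, MU_q_2 = 1. Tangency: 20/q_1 = p_1/p_2.
So q_1*(p_1,p_2) = 20·p_2/p_1, independent of income; and q_2* = (I − 20·p_2)/p_2.
At the given prices: q_1* = 20·7/1.84 = 76.087.

q_1* = 76.087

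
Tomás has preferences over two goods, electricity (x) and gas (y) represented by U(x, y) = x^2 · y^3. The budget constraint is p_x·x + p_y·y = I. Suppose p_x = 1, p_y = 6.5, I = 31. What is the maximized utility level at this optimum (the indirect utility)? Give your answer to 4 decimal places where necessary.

V = 3602.8164

The MRS is (2/3)·y/x. Set MRS = p_x/p_y.
So 2·p_y·y = 3·p_x·x; combined with the budget, a share 0.4 of income goes to x.
Demand: x*(p_x,p_y,I) = 0.4·I/p_x and y* = 0.6·I/p_y.
At p_x=1, p_y=6.5, I=31: x* = 0.4·31/1 = 12.4, y* = 2.8615.
Utility at the optimum: U(12.4, 2.8615) = 3602.8164.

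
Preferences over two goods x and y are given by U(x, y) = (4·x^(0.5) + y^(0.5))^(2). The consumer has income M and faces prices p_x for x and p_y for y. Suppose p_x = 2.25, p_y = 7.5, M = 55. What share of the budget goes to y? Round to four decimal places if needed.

share on y = 0.0184

MRS = MU_x/MU_y = 4·(y/x)^(0.5). Set equal to p_x/p_y.
Hence y/x = ((1/4)·p_x/p_y)^(1/(0.5)), i.e. raised to the 2 power.
With the ratio pinned down, the budget gives x* = M/(p_x + p_y·(y/x)) and y* = (y/x)·x*.
Numerically y/x = 0.005625, so x* = 55/(2.25 + 7.5·0.005625) = 23.9945 and y* = 0.005625·23.9945 = 0.135.
Expenditure on y: 7.5·0.135 = 1.0123; share = 0.0184.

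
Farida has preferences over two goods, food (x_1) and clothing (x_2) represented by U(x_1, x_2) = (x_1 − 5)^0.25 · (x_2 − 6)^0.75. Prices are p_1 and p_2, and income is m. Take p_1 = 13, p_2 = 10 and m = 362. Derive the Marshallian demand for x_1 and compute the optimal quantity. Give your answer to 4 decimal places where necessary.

x_1* = 9.5577

MRS = (1/3)·(x_2−6)/(x_1−5). Tangency with p_1/p_2 gives x_2−6 = 3·(p_1/p_2)·(x_1−5).
After buying the subsistence bundle (5, 6), a share 0.25 of the remaining income goes to x_1: x_1* = 5 + 0.25·(m − 5p_1 − 6p_2)/p_1.
Discretionary income = 362 − 5·13 − 6·10 = 237; x_1* = 5 + 0.25·237/13 = 9.5577.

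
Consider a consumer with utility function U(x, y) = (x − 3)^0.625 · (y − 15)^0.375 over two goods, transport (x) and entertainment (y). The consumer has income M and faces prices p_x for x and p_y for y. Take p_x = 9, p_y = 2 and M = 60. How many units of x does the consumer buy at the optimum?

This is Cobb-Douglas in (x−3, y−15): tangency gives 0.625·p_y·(y−15) = 0.375·p_x·(x−3).
Substituting into the budget: x* = 3 + 0.625·(M − 3·p_x − 15·p_y)/p_x, and y* = 15 + 0.375·(…)/p_y.
Discretionary income = 60 − 3·9 − 15·2 = 3; x* = 3 + 0.625·3/9 = 3.2083.

x* = 3.2083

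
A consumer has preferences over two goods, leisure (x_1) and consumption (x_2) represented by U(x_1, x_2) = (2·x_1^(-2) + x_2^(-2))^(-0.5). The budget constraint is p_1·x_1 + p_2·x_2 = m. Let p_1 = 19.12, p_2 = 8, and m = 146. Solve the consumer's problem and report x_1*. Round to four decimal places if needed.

x_1* = 5.288

MRS = MU_x_1/MU_x_2 = 2·(x_2/x_1)^(3). Set equal to p_1/p_2.
Hence x_2/x_1 = ((1/2)·p_1/p_2)^(1/(3)), i.e. raised to the 1/3 power.
Substitute x_2 = (x_2/x_1)·x_1 into the budget: x_1* = m/(p_1 + p_2·(x_2/x_1)).
Numerically x_2/x_1 = 1.061181, so x_1* = 146/(19.12 + 8·1.061181) = 5.288.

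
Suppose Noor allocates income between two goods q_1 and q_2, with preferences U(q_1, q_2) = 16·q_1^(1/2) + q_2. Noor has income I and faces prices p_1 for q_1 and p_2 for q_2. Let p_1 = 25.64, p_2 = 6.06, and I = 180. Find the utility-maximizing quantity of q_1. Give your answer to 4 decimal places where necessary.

q_1* = 3.5751

Utility is quasi-linear in q_2; the FOC for q_1 is 8/√q_1 = p_1/p_2.
Thus q_1* = (8·p_2/p_1)² — independent of I — with the rest of income spent on q_2.
Plugging in: q_1* = (8·6.06/25.64)² = 3.5751.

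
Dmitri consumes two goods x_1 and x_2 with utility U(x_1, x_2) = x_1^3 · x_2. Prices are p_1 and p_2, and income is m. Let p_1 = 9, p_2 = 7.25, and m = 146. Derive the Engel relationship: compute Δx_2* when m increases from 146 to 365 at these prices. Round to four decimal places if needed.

Tangency: MRS = 3·x_2/x_1 = p_1/p_2.
Rearranging, p_2·x_2 = (1/3)·p_1·x_1. Substituting into the budget gives p_1·x_1·(1 + (1/3)) = m.
Demand: x_1*(p_1,p_2,m) = 0.75·m/p_1 and x_2* = 0.25·m/p_2.
At p_1=9, p_2=7.25, m=146: x_2* = 0.25·146/7.25 = 5.0345.
At m' = 365: x_2* = 12.5862. Change: 12.5862 − 5.0345 = 7.5517.

Δx_2* = 7.5517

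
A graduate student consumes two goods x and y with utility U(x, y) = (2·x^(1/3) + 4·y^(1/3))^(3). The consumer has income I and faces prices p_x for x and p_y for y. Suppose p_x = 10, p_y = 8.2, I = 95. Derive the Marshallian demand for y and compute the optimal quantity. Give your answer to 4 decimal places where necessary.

From the CES first-order condition, (1/2)·(y/x)^(2/3) = p_x/p_y.
Hence y/x = (2·p_x/p_y)^(1/(2/3)), i.e. raised to the 1.5 power.
Substitute y = (y/x)·x into the budget: x* = I/(p_x + p_y·(y/x)).
Numerically y/x = 3.809116, so x* = 95/(10 + 8.2·3.809116) = 2.3039 and y* = 3.809116·2.3039 = 8.7758.

y* = 8.7758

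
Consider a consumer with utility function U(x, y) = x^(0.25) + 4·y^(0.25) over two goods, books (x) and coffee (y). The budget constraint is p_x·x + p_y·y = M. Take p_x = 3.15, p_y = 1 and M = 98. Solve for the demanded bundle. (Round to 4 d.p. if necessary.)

x* = 3.0182, y* = 88.4927

MU_x ∝ x^(-0.75), MU_y ∝ 4·y^(-0.75), so MRS = (1/4)·(y/x)^(0.75) = p_x/p_y.
Solve for the ratio: y/x = [4·p_x/p_y]^(4/3).
With the ratio pinned down, the budget gives x* = M/(p_x + p_y·(y/x)) and y* = (y/x)·x*.
Numerically y/x = 29.319781, so x* = 98/(3.15 + 1·29.319781) = 3.0182 and y* = 29.319781·3.0182 = 88.4927.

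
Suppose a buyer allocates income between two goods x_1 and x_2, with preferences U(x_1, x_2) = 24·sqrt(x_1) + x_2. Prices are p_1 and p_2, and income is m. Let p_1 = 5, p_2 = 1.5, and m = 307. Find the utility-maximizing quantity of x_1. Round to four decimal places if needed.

x_1* = 12.96

Thus x_1* = (12·p_2/p_1)² — independent of m — with the rest of income spent on x_2.
Plugging in: x_1* = (12·1.5/5)² = 12.96.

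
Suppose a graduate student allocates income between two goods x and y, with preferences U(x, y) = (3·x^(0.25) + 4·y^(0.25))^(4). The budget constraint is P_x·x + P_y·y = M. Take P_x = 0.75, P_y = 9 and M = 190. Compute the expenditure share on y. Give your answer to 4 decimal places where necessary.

share on y = 0.3906

From the CES first-order condition, (3/4)·(y/x)^(0.75) = P_x/P_y.
Hence y/x = ((4/3)·P_x/P_y)^(1/(0.75)), i.e. raised to the 4/3 power.
With the ratio pinned down, the budget gives x* = M/(P_x + P_y·(y/x)) and y* = (y/x)·x*.
Numerically y/x = 0.053417, so x* = 190/(0.75 + 9·0.053417) = 154.3774 and y* = 0.053417·154.3774 = 8.2463.
Expenditure on y: 9·8.2463 = 74.2169; share = 0.3906.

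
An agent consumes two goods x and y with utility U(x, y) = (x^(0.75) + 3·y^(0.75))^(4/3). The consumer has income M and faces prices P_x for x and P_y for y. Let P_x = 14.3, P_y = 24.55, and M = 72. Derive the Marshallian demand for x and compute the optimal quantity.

x* = 0.296

MRS = MU_x/MU_y = (1/3)·(y/x)^(0.25). Set equal to P_x/P_y.
Hence y/x = (3·P_x/P_y)^(1/(0.25)), i.e. raised to the 4 power.
Substitute y = (y/x)·x into the budget: x* = M/(P_x + P_y·(y/x)).
Numerically y/x = 9.324449, so x* = 72/(14.3 + 24.55·9.324449) = 0.296.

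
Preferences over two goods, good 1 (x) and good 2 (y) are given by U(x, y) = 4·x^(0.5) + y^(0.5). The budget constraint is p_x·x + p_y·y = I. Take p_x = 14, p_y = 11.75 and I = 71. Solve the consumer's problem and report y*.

y* = 0.4188

MU_x ∝ 4·x^(-0.5), MU_y ∝ y^(-0.5), so MRS = 4·(y/x)^(0.5) = p_x/p_y.
Solve for the ratio: y/x = [(1/4)·p_x/p_y]^(2).
With the ratio pinned down, the budget gives x* = I/(p_x + p_y·(y/x)) and y* = (y/x)·x*.
Numerically y/x = 0.088728, so x* = 71/(14 + 11.75·0.088728) = 4.7199 and y* = 0.088728·4.7199 = 0.4188.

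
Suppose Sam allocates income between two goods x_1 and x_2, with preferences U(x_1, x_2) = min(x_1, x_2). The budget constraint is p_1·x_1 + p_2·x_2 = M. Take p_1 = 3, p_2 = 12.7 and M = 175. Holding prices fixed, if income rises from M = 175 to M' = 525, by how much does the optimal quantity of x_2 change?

Leontief preferences: the optimum is at the kink where x_1/1 = x_2/1, i.e. x_2 = x_1.
Budget: p_1·x_1 + p_2·x_1 = M, so (p_1 + p_2)·x_1 = M.
Demand: x_1*(p_1,p_2,M) = M/(p_1 + p_2), x_2* = M/(p_1 + p_2).
Here 3 + 12.7 = 15.7, giving x_2* = 11.1465.
At M' = 525: x_2* = 33.4395. Change: 33.4395 − 11.1465 = 22.293.

Δx_2* = 22.293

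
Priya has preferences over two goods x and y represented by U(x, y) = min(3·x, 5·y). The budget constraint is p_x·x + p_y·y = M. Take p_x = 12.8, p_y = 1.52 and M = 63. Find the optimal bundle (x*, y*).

With perfect complements, no substitution: consume in ratio x:y = 5:3.
Budget: p_x·x + p_y·(3/5)·x = M, so (5·p_x + 3·p_y)·x = 5·M.
Demand: x*(p_x,p_y,M) = 5·M/(5·p_x + 3·p_y), y* = 3·M/(5·p_x + 3·p_y).
Here 5·12.8 + 3·1.52 = 68.56, giving x* = 4.5945 and y* = 2.7567.

x* = 4.5945, y* = 2.7567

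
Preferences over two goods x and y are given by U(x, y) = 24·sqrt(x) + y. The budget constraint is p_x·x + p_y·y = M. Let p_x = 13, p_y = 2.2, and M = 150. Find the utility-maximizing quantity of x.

Utility is quasi-linear in y; the FOC for x is 12/√x = p_x/p_y.
Thus x* = (12·p_y/p_x)² — independent of M — with the rest of income spent on y.
Plugging in: x* = (12·2.2/13)² = 4.124.

x* = 4.124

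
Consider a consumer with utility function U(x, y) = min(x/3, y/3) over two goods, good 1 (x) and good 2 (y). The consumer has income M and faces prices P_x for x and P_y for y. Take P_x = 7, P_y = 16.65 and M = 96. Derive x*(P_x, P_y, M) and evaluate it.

Leontief preferences: the optimum is at the kink where x/3 = y/3, i.e. y = x.
Budget: P_x·x + P_y·x = M, so (3·P_x + 3·P_y)·x = 3·M.
Demand: x*(P_x,P_y,M) = 3·M/(3·P_x + 3·P_y), y* = 3·M/(3·P_x + 3·P_y).
Here 3·7 + 3·16.65 = 70.95, giving x* = 4.0592.

x* = 4.0592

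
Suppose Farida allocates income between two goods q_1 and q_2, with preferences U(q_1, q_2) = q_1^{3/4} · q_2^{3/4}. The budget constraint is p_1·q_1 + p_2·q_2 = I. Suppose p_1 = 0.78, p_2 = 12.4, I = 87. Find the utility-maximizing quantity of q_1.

q_1* = 55.7692

Demand: q_1*(p_1,p_2,I) = 0.5·I/p_1 and q_2* = 0.5·I/p_2.
At p_1=0.78, p_2=12.4, I=87: q_1* = 0.5·87/0.78 = 55.7692.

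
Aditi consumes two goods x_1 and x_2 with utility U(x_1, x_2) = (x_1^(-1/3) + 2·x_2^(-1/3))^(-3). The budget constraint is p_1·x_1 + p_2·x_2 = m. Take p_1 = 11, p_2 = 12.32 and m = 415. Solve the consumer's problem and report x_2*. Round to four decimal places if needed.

x_2* = 21.3468

With the ratio pinned down, the budget gives x_1* = m/(p_1 + p_2·(x_2/x_1)) and x_2* = (x_2/x_1)·x_1*.
Numerically x_2/x_1 = 1.544753, so x_1* = 415/(11 + 12.32·1.544753) = 13.8189 and x_2* = 1.544753·13.8189 = 21.3468.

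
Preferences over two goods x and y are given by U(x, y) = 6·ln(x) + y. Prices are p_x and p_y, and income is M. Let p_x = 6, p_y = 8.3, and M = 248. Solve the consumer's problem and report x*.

Set MRS = p_x/p_y: (6/x)/1 = p_x/p_y.
So x*(p_x,p_y) = 6·p_y/p_x, independent of income; and y* = (M − 6·p_y)/p_y.
At the given prices: x* = 6·8.3/6 = 8.3.

x* = 8.3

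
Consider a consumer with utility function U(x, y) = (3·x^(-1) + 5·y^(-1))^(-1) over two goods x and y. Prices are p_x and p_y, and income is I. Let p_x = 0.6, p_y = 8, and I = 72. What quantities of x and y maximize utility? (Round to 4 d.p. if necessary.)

MRS = MU_x/MU_y = (3/5)·(y/x)^(2). Set equal to p_x/p_y.
Solve for the ratio: y/x = [(5/3)·p_x/p_y]^(0.5).
Substitute y = (y/x)·x into the budget: x* = I/(p_x + p_y·(y/x)).
Numerically y/x = 0.353553, so x* = 72/(0.6 + 8·0.353553) = 21.0009 and y* = 0.353553·21.0009 = 7.4249.

x* = 21.0009, y* = 7.4249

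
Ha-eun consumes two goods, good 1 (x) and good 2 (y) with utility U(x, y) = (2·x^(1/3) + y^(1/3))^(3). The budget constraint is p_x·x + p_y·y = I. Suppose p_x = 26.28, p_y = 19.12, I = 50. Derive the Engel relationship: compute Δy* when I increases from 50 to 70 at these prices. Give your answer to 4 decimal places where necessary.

Δy* = 0.3065

MRS = MU_x/MU_y = 2·(y/x)^(2/3). Set equal to p_x/p_y.
Hence y/x = ((1/2)·p_x/p_y)^(1/(2/3)), i.e. raised to the 1.5 power.
Substitute y = (y/x)·x into the budget: x* = I/(p_x + p_y·(y/x)).
Numerically y/x = 0.56972, so x* = 50/(26.28 + 19.12·0.56972) = 1.3451 and y* = 0.56972·1.3451 = 0.7663.
At I' = 70: y* = 1.0728. Change: 1.0728 − 0.7663 = 0.3065.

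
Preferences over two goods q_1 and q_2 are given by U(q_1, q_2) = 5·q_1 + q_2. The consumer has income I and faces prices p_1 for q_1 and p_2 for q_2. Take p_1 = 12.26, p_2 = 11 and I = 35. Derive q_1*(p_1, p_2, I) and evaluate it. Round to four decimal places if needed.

Linear utility — the consumer picks whichever good has higher MU/price: 5/12.26 = 0.4078 vs 1/11 = 0.0909.
q_1 gives more utility per dollar, so spend all income on q_1: q_1* = I/p_1, q_2* = 0.
Numerically: q_1* = 2.8548, q_2* = 0.

q_1* = 2.8548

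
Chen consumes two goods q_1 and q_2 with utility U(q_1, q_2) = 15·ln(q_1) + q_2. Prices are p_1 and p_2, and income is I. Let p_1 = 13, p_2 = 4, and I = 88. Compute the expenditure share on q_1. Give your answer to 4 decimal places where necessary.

share on q_1 = 0.6818

So q_1*(p_1,p_2) = 15·p_2/p_1, independent of income; and q_2* = (I − 15·p_2)/p_2.
At the given prices: q_1* = 15·4/13 = 4.6154, and q_2* = 7.
Expenditure on q_1: 13·4.6154 = 60; share = 0.6818.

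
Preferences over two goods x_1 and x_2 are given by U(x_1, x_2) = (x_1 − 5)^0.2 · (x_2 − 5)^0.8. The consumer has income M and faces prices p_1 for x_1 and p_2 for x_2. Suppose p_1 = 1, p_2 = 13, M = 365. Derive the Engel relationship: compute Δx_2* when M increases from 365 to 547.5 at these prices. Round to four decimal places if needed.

Δx_2* = 11.2308

After buying the subsistence bundle (5, 5), a share 0.2 of the remaining income goes to x_1: x_1* = 5 + 0.2·(M − 5p_1 − 5p_2)/p_1.
Discretionary income = 365 − 5·1 − 5·13 = 295; x_2* = 5 + 0.8·295/13 = 23.1538.
At M' = 547.5: x_2* = 34.3846. Change: 34.3846 − 23.1538 = 11.2308.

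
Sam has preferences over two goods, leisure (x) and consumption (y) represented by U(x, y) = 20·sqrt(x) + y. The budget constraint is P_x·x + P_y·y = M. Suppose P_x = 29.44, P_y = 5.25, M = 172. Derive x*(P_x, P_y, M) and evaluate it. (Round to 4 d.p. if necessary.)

Thus x* = (10·P_y/P_x)² — independent of M — with the rest of income spent on y.
Plugging in: x* = (10·5.25/29.44)² = 3.1801.

x* = 3.1801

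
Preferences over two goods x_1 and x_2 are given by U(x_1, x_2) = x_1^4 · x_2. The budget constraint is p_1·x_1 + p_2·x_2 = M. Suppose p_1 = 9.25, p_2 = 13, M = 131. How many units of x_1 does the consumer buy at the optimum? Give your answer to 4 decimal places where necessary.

x_1* = 11.3297

MU_x_1/MU_x_2 = (4·x_2)/(x_1); tangency sets this equal to p_1/p_2.
So 4·p_2·x_2 = p_1·x_1; combined with the budget, a share 0.8 of income goes to x_1.
Demand: x_1*(p_1,p_2,M) = 0.8·M/p_1 and x_2* = 0.2·M/p_2.
At p_1=9.25, p_2=13, M=131: x_1* = 0.8·131/9.25 = 11.3297.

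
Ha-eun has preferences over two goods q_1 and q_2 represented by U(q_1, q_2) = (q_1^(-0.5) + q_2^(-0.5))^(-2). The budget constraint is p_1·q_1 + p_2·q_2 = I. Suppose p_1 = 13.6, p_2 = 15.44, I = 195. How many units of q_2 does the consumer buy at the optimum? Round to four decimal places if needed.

q_2* = 6.4483

MRS = MU_q_1/MU_q_2 = (q_2/q_1)^(1.5). Set equal to p_1/p_2.
Solve for the ratio: q_2/q_1 = [p_1/p_2]^(2/3).
With the ratio pinned down, the budget gives q_1* = I/(p_1 + p_2·(q_2/q_1)) and q_2* = (q_2/q_1)·q_1*.
Numerically q_2/q_1 = 0.918885, so q_1* = 195/(13.6 + 15.44·0.918885) = 7.0175 and q_2* = 0.918885·7.0175 = 6.4483.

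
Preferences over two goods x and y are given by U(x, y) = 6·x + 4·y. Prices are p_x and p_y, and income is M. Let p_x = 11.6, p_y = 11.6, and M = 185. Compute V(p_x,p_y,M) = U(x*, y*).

V = 95.6897

x gives more utility per dollar, so spend all income on x: x* = M/p_x, y* = 0.
Numerically: x* = 15.9483, y* = 0.
Utility at the optimum: U(15.9483, 0) = 95.6897.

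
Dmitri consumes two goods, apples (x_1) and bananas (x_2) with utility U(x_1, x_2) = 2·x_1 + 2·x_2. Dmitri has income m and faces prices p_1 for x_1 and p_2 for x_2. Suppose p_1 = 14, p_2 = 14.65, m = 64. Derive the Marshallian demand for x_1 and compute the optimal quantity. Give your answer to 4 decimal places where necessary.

Perfect substitutes: compare marginal utility per dollar. 2/p_1 vs 2/p_2 → 0.1429 vs 0.1365.
x_1 gives more utility per dollar, so spend all income on x_1: x_1* = m/p_1, x_2* = 0.
Numerically: x_1* = 4.5714, x_2* = 0.

x_1* = 4.5714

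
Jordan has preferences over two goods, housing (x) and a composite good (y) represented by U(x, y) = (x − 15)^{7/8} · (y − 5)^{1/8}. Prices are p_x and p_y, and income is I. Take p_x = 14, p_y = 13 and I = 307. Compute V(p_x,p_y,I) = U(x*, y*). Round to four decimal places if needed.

V = 1.5828

Let x' = x−15, y' = y−5. MRS = 7·y'/x' = p_x/p_y.
After buying the subsistence bundle (15, 5), a share 0.875 of the remaining income goes to x: x* = 15 + 0.875·(I − 15p_x − 5p_y)/p_x.
Discretionary income = 307 − 15·14 − 5·13 = 32; x* = 15 + 0.875·32/14 = 17; y* = 5 + 0.125·32/13 = 5.3077.
Utility at the optimum: U(17, 5.3077) = 1.5828.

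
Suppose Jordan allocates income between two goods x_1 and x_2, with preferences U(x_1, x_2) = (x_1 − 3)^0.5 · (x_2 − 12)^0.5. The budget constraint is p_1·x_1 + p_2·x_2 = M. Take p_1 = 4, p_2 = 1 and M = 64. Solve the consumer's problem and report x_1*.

Substituting into the budget: x_1* = 3 + 0.5·(M − 3·p_1 − 12·p_2)/p_1, and x_2* = 12 + 0.5·(…)/p_2.
Discretionary income = 64 − 3·4 − 12·1 = 40; x_1* = 3 + 0.5·40/4 = 8.

x_1* = 8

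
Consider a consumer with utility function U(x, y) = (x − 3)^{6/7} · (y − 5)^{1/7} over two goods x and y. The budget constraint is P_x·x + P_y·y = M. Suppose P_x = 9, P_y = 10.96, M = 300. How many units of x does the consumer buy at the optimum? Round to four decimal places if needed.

x* = 23.781

This is Cobb-Douglas in (x−3, y−5): tangency gives 6/7·P_y·(y−5) = 1/7·P_x·(x−3).
Substituting into the budget: x* = 3 + 6/7·(M − 3·P_x − 5·P_y)/P_x, and y* = 5 + 1/7·(…)/P_y.
Discretionary income = 300 − 3·9 − 5·10.96 = 218.2; x* = 3 + 6/7·218.2/9 = 23.781.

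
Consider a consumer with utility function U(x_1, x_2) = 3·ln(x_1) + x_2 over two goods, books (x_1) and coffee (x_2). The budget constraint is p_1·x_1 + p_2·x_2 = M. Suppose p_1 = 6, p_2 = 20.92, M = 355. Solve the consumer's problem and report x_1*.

x_1* = 10.46

Set MRS = p_1/p_2: (3/x_1)/1 = p_1/p_2.
So x_1*(p_1,p_2) = 3·p_2/p_1, independent of income; and x_2* = (M − 3·p_2)/p_2.
At the given prices: x_1* = 3·20.92/6 = 10.46.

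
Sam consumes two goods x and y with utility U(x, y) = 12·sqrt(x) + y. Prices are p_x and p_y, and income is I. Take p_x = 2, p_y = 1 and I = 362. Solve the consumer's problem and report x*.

Utility is quasi-linear in y; the FOC for x is 6/√x = p_x/p_y.
Thus x* = (6·p_y/p_x)² — independent of I — with the rest of income spent on y.
Plugging in: x* = (6·1/2)² = 9.

x* = 9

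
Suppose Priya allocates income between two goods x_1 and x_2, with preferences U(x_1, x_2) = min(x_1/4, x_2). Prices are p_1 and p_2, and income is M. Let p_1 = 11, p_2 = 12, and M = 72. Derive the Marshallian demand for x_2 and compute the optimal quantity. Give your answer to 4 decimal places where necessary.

x_2* = 1.2857

With perfect complements, no substitution: consume in ratio x_1:x_2 = 4:1.
Budget: p_1·x_1 + p_2·(1/4)·x_1 = M, so (4·p_1 + p_2)·x_1 = 4·M.
Demand: x_1*(p_1,p_2,M) = 4·M/(4·p_1 + p_2), x_2* = M/(4·p_1 + p_2).
Here 4·11 + 12 = 56, giving x_2* = 1.2857.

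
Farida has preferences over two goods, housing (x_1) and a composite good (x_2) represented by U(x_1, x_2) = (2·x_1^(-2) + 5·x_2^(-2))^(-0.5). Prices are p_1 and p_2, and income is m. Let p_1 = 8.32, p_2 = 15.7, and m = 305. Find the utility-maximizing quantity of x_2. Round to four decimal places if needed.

Numerically x_2/x_1 = 1.098301, so x_1* = 305/(8.32 + 15.7·1.098301) = 11.9312 and x_2* = 1.098301·11.9312 = 13.104.

x_2* = 13.104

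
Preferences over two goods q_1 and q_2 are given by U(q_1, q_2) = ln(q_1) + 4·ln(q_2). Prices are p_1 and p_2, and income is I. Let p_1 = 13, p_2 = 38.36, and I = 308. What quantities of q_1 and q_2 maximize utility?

q_1* = 4.7385, q_2* = 6.4234

The MRS is (1/4)·q_2/q_1. Set MRS = p_1/p_2.
Rearranging, p_2·q_2 = 4·p_1·q_1. Substituting into the budget gives p_1·q_1·(1 + 4) = I.
Demand: q_1*(p_1,p_2,I) = 0.2·I/p_1 and q_2* = 0.8·I/p_2.
At p_1=13, p_2=38.36, I=308: q_1* = 0.2·308/13 = 4.7385, q_2* = 6.4234.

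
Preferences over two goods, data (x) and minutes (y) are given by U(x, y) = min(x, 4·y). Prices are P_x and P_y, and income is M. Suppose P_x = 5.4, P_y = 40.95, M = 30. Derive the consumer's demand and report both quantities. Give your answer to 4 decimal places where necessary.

With perfect complements, no substitution: consume in ratio x:y = 4:1.
Budget: P_x·x + P_y·(1/4)·x = M, so (4·P_x + P_y)·x = 4·M.
Demand: x*(P_x,P_y,M) = 4·M/(4·P_x + P_y), y* = M/(4·P_x + P_y).
Here 4·5.4 + 40.95 = 62.55, giving x* = 1.9185 and y* = 0.4796.

x* = 1.9185, y* = 0.4796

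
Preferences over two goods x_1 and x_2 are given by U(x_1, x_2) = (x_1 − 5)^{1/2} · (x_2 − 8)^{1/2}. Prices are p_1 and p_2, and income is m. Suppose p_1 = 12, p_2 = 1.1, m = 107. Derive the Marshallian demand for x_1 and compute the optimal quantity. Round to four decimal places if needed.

Let x_1' = x_1−5, x_2' = x_2−8. MRS = x_2'/x_1' = p_1/p_2.
After buying the subsistence bundle (5, 8), a share 0.5 of the remaining income goes to x_1: x_1* = 5 + 0.5·(m − 5p_1 − 8p_2)/p_1.
Discretionary income = 107 − 5·12 − 8·1.1 = 38.2; x_1* = 5 + 0.5·38.2/12 = 6.5917.

x_1* = 6.5917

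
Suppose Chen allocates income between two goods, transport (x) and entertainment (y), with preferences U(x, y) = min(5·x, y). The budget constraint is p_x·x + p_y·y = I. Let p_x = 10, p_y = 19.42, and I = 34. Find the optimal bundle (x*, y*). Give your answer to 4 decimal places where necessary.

Leontief preferences: the optimum is at the kink where x/1 = y/5, i.e. y = 5·x.
Budget: p_x·x + p_y·5·x = I, so (p_x + 5·p_y)·x = I.
Demand: x*(p_x,p_y,I) = I/(p_x + 5·p_y), y* = 5·I/(p_x + 5·p_y).
Here 10 + 5·19.42 = 107.1, giving x* = 0.3175 and y* = 1.5873.

x* = 0.3175, y* = 1.5873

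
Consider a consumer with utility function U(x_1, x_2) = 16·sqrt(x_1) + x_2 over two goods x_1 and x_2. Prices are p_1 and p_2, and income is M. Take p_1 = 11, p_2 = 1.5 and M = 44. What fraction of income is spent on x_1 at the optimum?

share on x_1 = 0.2975

Set MRS = p_1/p_2: 8·x_1^(−1/2) = p_1/p_2.
Thus x_1* = (8·p_2/p_1)² — independent of M — with the rest of income spent on x_2.
Plugging in: x_1* = (8·1.5/11)² = 1.1901, x_2* = 20.6061.
Expenditure on x_1: 11·1.1901 = 13.0909; share = 0.2975.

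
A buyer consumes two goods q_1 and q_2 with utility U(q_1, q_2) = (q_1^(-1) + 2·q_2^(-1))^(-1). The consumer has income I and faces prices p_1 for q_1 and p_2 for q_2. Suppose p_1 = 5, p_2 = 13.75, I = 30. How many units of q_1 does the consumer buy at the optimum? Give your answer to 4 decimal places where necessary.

q_1* = 1.7936

MRS = MU_q_1/MU_q_2 = (1/2)·(q_2/q_1)^(2). Set equal to p_1/p_2.
Solve for the ratio: q_2/q_1 = [2·p_1/p_2]^(0.5).
With the ratio pinned down, the budget gives q_1* = I/(p_1 + p_2·(q_2/q_1)) and q_2* = (q_2/q_1)·q_1*.
Numerically q_2/q_1 = 0.852803, so q_1* = 30/(5 + 13.75·0.852803) = 1.7936.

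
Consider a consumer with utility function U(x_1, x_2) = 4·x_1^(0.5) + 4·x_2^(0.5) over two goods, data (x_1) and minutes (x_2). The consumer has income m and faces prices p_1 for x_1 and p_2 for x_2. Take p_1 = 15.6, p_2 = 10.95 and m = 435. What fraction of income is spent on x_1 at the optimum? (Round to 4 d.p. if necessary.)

Substitute x_2 = (x_2/x_1)·x_1 into the budget: x_1* = m/(p_1 + p_2·(x_2/x_1)).
Numerically x_2/x_1 = 2.029649, so x_1* = 435/(15.6 + 10.95·2.029649) = 11.5004 and x_2* = 2.029649·11.5004 = 23.3418.
Expenditure on x_1: 15.6·11.5004 = 179.4068; share = 0.4124.

share on x_1 = 0.4124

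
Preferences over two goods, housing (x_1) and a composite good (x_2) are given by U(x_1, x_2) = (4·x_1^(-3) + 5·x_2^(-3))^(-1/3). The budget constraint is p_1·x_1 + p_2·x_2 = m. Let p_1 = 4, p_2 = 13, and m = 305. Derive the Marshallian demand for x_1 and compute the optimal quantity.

MU_x_1 ∝ 4·x_1^(-4), MU_x_2 ∝ 5·x_2^(-4), so MRS = (4/5)·(x_2/x_1)^(4) = p_1/p_2.
Solve for the ratio: x_2/x_1 = [(5/4)·p_1/p_2]^(0.25).
Substitute x_2 = (x_2/x_1)·x_1 into the budget: x_1* = m/(p_1 + p_2·(x_2/x_1)).
Numerically x_2/x_1 = 0.787511, so x_1* = 305/(4 + 13·0.787511) = 21.4221.

x_1* = 21.4221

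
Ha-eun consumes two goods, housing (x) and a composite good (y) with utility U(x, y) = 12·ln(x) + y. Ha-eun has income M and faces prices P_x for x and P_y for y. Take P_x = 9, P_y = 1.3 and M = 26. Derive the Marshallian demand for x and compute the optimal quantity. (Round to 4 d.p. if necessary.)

MU_x = 12/x, MU_y = 1. Tangency: 12/x = P_x/P_y.
So x*(P_x,P_y) = 12·P_y/P_x, independent of income; and y* = (M − 12·P_y)/P_y.
At the given prices: x* = 12·1.3/9 = 1.7333.

x* = 1.7333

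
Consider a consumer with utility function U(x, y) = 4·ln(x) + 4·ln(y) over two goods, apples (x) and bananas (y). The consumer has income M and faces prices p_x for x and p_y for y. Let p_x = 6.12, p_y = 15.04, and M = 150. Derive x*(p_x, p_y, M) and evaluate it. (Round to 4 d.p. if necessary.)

x* = 12.2549

The MRS is y/x. Set MRS = p_x/p_y.
So 4·p_y·y = 4·p_x·x; combined with the budget, a share 0.5 of income goes to x.
Demand: x*(p_x,p_y,M) = 0.5·M/p_x and y* = 0.5·M/p_y.
At p_x=6.12, p_y=15.04, M=150: x* = 0.5·150/6.12 = 12.2549.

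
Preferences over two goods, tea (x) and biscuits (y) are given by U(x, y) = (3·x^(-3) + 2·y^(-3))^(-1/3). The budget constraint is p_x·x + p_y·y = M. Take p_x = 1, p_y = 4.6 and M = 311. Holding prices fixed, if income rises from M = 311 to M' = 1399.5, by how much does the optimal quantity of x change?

Δx* = 283.5952

MRS = MU_x/MU_y = (3/2)·(y/x)^(4). Set equal to p_x/p_y.
Solve for the ratio: y/x = [(2/3)·p_x/p_y]^(0.25).
Substitute y = (y/x)·x into the budget: x* = M/(p_x + p_y·(y/x)).
Numerically y/x = 0.617004, so x* = 311/(1 + 4.6·0.617004) = 81.0272.
At M' = 1399.5: x* = 364.6225. Change: 364.6225 − 81.0272 = 283.5952.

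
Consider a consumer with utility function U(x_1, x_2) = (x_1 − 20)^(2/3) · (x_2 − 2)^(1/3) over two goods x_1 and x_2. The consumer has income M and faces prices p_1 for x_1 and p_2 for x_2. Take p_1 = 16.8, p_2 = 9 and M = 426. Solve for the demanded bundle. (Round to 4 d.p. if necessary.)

x_1* = 22.8571, x_2* = 4.6667

Let x_1' = x_1−20, x_2' = x_2−2. MRS = 2·x_2'/x_1' = p_1/p_2.
After buying the subsistence bundle (20, 2), a share 2/3 of the remaining income goes to x_1: x_1* = 20 + 2/3·(M − 20p_1 − 2p_2)/p_1.
Discretionary income = 426 − 20·16.8 − 2·9 = 72; x_1* = 20 + 2/3·72/16.8 = 22.8571; x_2* = 2 + 1/3·72/9 = 4.6667.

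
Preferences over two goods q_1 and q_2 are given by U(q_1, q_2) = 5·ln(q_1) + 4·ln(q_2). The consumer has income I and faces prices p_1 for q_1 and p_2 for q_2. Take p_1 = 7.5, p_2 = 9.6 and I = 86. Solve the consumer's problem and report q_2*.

q_2* = 3.9815

The MRS is (5/4)·q_2/q_1. Set MRS = p_1/p_2.
So 5·p_2·q_2 = 4·p_1·q_1; combined with the budget, a share 5/9 of income goes to q_1.
Demand: q_1*(p_1,p_2,I) = 5/9·I/p_1 and q_2* = 4/9·I/p_2.
At p_1=7.5, p_2=9.6, I=86: q_2* = 4/9·86/9.6 = 3.9815.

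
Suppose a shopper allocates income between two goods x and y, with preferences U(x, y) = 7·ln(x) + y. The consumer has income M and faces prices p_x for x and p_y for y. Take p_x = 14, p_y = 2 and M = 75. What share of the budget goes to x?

So x*(p_x,p_y) = 7·p_y/p_x, independent of income; and y* = (M − 7·p_y)/p_y.
At the given prices: x* = 7·2/14 = 1, and y* = 30.5.
Expenditure on x: 14·1 = 14; share = 0.1867.

share on x = 0.1867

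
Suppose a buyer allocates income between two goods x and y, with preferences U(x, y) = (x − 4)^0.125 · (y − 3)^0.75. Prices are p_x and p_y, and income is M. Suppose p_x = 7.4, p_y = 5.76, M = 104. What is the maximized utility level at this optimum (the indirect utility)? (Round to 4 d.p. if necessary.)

MRS = (1/6)·(y−3)/(x−4). Tangency with p_x/p_y gives y−3 = 6·(p_x/p_y)·(x−4).
Substituting into the budget: x* = 4 + 1/7·(M − 4·p_x − 3·p_y)/p_x, and y* = 3 + 6/7·(…)/p_y.
Discretionary income = 104 − 4·7.4 − 3·5.76 = 57.12; x* = 4 + 1/7·57.12/7.4 = 5.1027; y* = 3 + 6/7·57.12/5.76 = 11.5.
Utility at the optimum: U(5.1027, 11.5) = 5.0393.

V = 5.0393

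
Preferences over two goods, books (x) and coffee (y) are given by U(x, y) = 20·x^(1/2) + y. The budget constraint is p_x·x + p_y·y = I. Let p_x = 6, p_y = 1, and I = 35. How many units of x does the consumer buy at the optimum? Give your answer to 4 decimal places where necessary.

Utility is quasi-linear in y; the FOC for x is 10/√x = p_x/p_y.
Solve: √x = 10·p_y/p_x, so x*(p_x,p_y) = (10·p_y/p_x)², and y* = (I − p_x·x*)/p_y.
Plugging in: x* = (10·1/6)² = 2.7778.

x* = 2.7778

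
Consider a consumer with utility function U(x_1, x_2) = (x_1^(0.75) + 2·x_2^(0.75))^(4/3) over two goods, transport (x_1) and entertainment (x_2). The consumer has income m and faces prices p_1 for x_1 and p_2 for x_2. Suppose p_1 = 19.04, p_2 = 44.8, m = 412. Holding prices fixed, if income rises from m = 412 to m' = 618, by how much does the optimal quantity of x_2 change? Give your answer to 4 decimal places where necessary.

MU_x_1 ∝ x_1^(-0.25), MU_x_2 ∝ 2·x_2^(-0.25), so MRS = (1/2)·(x_2/x_1)^(0.25) = p_1/p_2.
Solve for the ratio: x_2/x_1 = [2·p_1/p_2]^(4).
With the ratio pinned down, the budget gives x_1* = m/(p_1 + p_2·(x_2/x_1)) and x_2* = (x_2/x_1)·x_1*.
Numerically x_2/x_1 = 0.522006, so x_1* = 412/(19.04 + 44.8·0.522006) = 9.7111 and x_2* = 0.522006·9.7111 = 5.0692.
At m' = 618: x_2* = 7.6038. Change: 7.6038 − 5.0692 = 2.5346.

Δx_2* = 2.5346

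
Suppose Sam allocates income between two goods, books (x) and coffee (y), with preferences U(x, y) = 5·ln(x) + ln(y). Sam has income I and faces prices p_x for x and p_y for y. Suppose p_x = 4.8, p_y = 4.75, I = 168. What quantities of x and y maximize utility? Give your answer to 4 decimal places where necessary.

x* = 29.1667, y* = 5.8947

The MRS is 5·y/x. Set MRS = p_x/p_y.
So 5·p_y·y = p_x·x; combined with the budget, a share 5/6 of income goes to x.
Demand: x*(p_x,p_y,I) = 5/6·I/p_x and y* = 1/6·I/p_y.
At p_x=4.8, p_y=4.75, I=168: x* = 5/6·168/4.8 = 29.1667, y* = 5.8947.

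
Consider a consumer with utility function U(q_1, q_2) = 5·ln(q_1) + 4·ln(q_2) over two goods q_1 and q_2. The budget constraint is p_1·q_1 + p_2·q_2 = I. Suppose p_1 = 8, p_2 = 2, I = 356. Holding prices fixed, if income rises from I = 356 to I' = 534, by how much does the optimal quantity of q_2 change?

MU_q_1/MU_q_2 = (5·q_2)/(4·q_1); tangency sets this equal to p_1/p_2.
Rearranging, p_2·q_2 = (4/5)·p_1·q_1. Substituting into the budget gives p_1·q_1·(1 + (4/5)) = I.
Demand: q_1*(p_1,p_2,I) = 5/9·I/p_1 and q_2* = 4/9·I/p_2.
At p_1=8, p_2=2, I=356: q_2* = 4/9·356/2 = 79.1111.
At I' = 534: q_2* = 118.6667. Change: 118.6667 − 79.1111 = 39.5556.

Δq_2* = 39.5556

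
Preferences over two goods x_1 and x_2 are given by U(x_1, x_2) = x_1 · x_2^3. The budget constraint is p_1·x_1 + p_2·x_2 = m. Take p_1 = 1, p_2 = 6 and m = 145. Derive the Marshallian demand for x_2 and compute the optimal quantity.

The MRS is (1/3)·x_2/x_1. Set MRS = p_1/p_2.
So p_2·x_2 = 3·p_1·x_1; combined with the budget, a share 0.25 of income goes to x_1.
Demand: x_1*(p_1,p_2,m) = 0.25·m/p_1 and x_2* = 0.75·m/p_2.
At p_1=1, p_2=6, m=145: x_2* = 0.75·145/6 = 18.125.

x_2* = 18.125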